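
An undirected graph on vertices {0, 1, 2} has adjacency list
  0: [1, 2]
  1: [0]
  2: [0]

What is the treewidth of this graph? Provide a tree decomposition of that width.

Every bag has size at most 2, so the width is 2 − 1 = 1 and tw(G) ≤ 1. Any graph with an edge has treewidth ≥ 1, and G has the edge 2–0. Hence tw(G) = 1 exactly.

Treewidth 1.
One optimal decomposition is:
Bags: B1 = {0, 2}  B2 = {0, 1}
Tree: B1–B2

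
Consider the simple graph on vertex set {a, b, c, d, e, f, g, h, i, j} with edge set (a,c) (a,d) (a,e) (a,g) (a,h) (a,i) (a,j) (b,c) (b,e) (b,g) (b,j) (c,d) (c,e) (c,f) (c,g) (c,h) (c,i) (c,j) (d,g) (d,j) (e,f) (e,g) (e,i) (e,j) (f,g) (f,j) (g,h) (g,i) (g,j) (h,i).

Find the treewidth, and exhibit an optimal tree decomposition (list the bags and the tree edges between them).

Each bag holds 5 vertices, so the decomposition has width 4, which upper-bounds the treewidth. On the other hand G contains the 5-clique {a, c, d, g, j}. A clique must lie in a single bag of any decomposition, so no decomposition can have width below 4. The upper and lower bounds meet at 4, so that is the treewidth.

Treewidth 4.
One optimal decomposition is:
Bags: B1 = {a, c, e, g, j}  B2 = {b, c, e, g, j}  B3 = {a, c, e, g, i}  B4 = {a, c, d, g, j}  B5 = {a, c, g, h, i}  B6 = {c, e, f, g, j}
Tree: B1–B2, B1–B3, B1–B4, B3–B5, B1–B6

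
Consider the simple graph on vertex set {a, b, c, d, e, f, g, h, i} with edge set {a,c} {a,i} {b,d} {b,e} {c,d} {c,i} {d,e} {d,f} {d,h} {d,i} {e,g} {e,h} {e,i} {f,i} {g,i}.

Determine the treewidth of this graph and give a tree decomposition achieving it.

Treewidth 2.
One such decomposition:
Bags: B1 = {d, e, i}  B2 = {c, d, i}  B3 = {a, c, i}  B4 = {e, g, i}  B5 = {d, e, h}  B6 = {b, d, e}  B7 = {d, f, i}
Tree: B1–B2, B2–B3, B1–B4, B1–B5, B5–B6, B1–B7

The largest bag has 3 vertices, giving width 2; this decomposition certifies tw(G) ≤ 2. On the other hand G contains the 3-clique {d, e, h}. A clique must lie in a single bag of any decomposition, so no decomposition can have width below 2. Therefore the treewidth is 2.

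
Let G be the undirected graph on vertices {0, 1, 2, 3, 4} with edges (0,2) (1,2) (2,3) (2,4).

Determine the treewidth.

1

A width-1 tree decomposition is:
Bags: B1 = {1, 2}  B2 = {0, 2}  B3 = {2, 4}  B4 = {2, 3}
Tree: B1–B2, B2–B3, B2–B4
Each bag holds 2 vertices, so the decomposition has width 1, which upper-bounds the treewidth. Any graph with an edge has treewidth ≥ 1, and G has the edge 2–1. Combining the bounds, tw(G) = 1.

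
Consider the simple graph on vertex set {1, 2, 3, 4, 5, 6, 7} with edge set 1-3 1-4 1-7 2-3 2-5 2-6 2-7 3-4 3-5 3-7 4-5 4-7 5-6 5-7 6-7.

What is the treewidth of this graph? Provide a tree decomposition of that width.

Treewidth 3.
One optimal decomposition is:
Bags: B1 = {1, 3, 4, 7}  B2 = {3, 4, 5, 7}  B3 = {2, 3, 5, 7}  B4 = {2, 5, 6, 7}
Tree: B1–B2, B2–B3, B3–B4

Each bag holds 4 vertices, so the decomposition has width 3, which upper-bounds the treewidth. Conversely, {2, 3, 5, 7} is a clique of size 4, and the vertices of any clique must share a bag in every tree decomposition; so some bag has ≥ 4 vertices and tw(G) ≥ 3. Therefore the treewidth is 3.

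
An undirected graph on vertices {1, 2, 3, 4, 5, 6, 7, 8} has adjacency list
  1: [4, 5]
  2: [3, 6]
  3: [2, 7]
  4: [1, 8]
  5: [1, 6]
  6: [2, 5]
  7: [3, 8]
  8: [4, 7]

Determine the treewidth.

A width-2 tree decomposition is:
Bags: B1 = {2, 3, 7}  B2 = {2, 6, 7}  B3 = {5, 6, 7}  B4 = {1, 5, 7}  B5 = {1, 4, 7}  B6 = {4, 7, 8}
Tree: B1–B2, B2–B3, B3–B4, B4–B5, B5–B6
Each bag holds 3 vertices, so the decomposition has width 2, which upper-bounds the treewidth. For the lower bound, G contains the cycle 7–3–2–6–5–1–4–8–7, so G is not a forest; only forests have treewidth ≤ 1, hence tw(G) ≥ 2. Therefore the treewidth is 2.

2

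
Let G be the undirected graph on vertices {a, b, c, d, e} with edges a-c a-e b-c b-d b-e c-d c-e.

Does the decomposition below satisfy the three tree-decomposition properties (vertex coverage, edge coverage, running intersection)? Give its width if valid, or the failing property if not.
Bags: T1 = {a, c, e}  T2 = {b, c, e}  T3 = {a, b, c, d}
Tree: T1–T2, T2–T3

No — bags containing vertex a are not connected in the tree.

A tree decomposition must satisfy three properties: every vertex lies in some bag; for every edge, both endpoints lie together in some bag; and for every vertex, the bags containing it form a connected subtree. Here bags containing vertex a are not connected in the tree, so the decomposition is invalid.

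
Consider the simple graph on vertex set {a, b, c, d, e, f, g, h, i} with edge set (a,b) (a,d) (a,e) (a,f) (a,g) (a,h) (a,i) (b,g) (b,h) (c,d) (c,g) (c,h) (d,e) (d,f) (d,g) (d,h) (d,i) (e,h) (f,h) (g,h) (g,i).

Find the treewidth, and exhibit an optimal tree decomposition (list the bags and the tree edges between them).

Treewidth 3.
Bags: B1 = {a, d, g, i}  B2 = {a, d, g, h}  B3 = {a, d, f, h}  B4 = {a, d, e, h}  B5 = {a, b, g, h}  B6 = {c, d, g, h}
Tree: B1–B2, B2–B3, B3–B4, B2–B5, B2–B6

Every bag has size at most 4, so the width is 4 − 1 = 3 and tw(G) ≤ 3. For the lower bound, the 4 vertices {c, d, g, h} are pairwise adjacent, and any tree decomposition puts a clique entirely inside one bag — forcing width ≥ 3. Therefore the treewidth is 3.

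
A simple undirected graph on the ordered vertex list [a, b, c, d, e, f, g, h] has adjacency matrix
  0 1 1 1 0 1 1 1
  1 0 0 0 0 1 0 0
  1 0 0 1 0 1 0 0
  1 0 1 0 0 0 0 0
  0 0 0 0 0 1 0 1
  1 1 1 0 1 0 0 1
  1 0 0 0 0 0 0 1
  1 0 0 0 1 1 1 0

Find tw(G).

2

A width-2 tree decomposition is:
Bags: B1 = {a, c, f}  B2 = {a, c, d}  B3 = {a, f, h}  B4 = {a, g, h}  B5 = {e, f, h}  B6 = {a, b, f}
Tree: B1–B2, B1–B3, B3–B4, B3–B5, B3–B6
Every bag has size at most 3, so the width is 3 − 1 = 2 and tw(G) ≤ 2. For the lower bound, the 3 vertices {e, f, h} are pairwise adjacent, and any tree decomposition puts a clique entirely inside one bag — forcing width ≥ 2. Hence tw(G) = 2 exactly.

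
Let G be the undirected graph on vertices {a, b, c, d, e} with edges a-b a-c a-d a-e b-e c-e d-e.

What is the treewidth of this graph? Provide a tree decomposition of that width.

Treewidth 2.
One optimal decomposition is:
Bags: B1 = {a, b, e}  B2 = {a, c, e}  B3 = {a, d, e}
Tree: B1–B2, B1–B3

Each bag holds 3 vertices, so the decomposition has width 2, which upper-bounds the treewidth. For the lower bound, the 3 vertices {a, d, e} are pairwise adjacent, and any tree decomposition puts a clique entirely inside one bag — forcing width ≥ 2. Therefore the treewidth is 2.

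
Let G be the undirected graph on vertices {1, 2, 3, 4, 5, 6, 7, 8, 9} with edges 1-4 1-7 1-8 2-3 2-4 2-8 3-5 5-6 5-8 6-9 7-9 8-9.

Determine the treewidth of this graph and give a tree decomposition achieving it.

Treewidth 3.
One optimal decomposition is:
Bags: B1 = {2, 3, 5, 6}  B2 = {2, 5, 6, 8}  B3 = {2, 6, 8, 9}  B4 = {2, 4, 8, 9}  B5 = {1, 4, 8, 9}  B6 = {1, 4, 7, 9}
Tree: B1–B2, B2–B3, B3–B4, B4–B5, B5–B6

The largest bag has 4 vertices, giving width 3; this decomposition certifies tw(G) ≤ 3. For the lower bound: the 4 vertex sets {3,5,6}, {2}, {8}, {1,4,7,9} are disjoint, each induces a connected subgraph, and every pair is joined by at least one edge of G. Contracting each set to a single vertex therefore yields K_{4} as a minor, and since treewidth is minor-monotone, tw(G) ≥ tw(K_{4}) = 3. Combining the bounds, tw(G) = 3.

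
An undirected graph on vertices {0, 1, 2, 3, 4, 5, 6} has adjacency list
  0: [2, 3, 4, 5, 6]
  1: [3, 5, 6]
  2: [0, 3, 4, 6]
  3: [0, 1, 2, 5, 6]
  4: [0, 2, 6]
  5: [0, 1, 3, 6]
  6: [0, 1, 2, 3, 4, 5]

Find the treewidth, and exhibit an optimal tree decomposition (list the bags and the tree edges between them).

The largest bag has 4 vertices, giving width 3; this decomposition certifies tw(G) ≤ 3. For the lower bound, the 4 vertices {0, 2, 3, 6} are pairwise adjacent, and any tree decomposition puts a clique entirely inside one bag — forcing width ≥ 3. Combining the bounds, tw(G) = 3.

Treewidth 3.
One such decomposition:
Bags: B1 = {1, 3, 5, 6}  B2 = {0, 3, 5, 6}  B3 = {0, 2, 3, 6}  B4 = {0, 2, 4, 6}
Tree: B1–B2, B2–B3, B3–B4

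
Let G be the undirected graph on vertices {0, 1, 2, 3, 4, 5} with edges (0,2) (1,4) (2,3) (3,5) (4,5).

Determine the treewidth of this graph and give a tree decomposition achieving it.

Treewidth 1.
One such decomposition:
Bags: B1 = {0, 2}  B2 = {2, 3}  B3 = {3, 5}  B4 = {4, 5}  B5 = {1, 4}
Tree: B1–B2, B2–B3, B3–B4, B4–B5

The largest bag has 2 vertices, giving width 1; this decomposition certifies tw(G) ≤ 1. Any graph with an edge has treewidth ≥ 1, and G has the edge 0–2. Therefore the treewidth is 1.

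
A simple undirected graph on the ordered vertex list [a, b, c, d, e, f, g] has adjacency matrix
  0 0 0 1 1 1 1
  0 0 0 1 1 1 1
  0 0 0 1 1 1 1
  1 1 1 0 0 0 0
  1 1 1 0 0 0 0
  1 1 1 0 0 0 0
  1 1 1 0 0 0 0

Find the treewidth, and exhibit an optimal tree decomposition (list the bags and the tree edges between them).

Treewidth 3.
One such decomposition:
Bags: B1 = {a, b, c, f}  B2 = {a, b, c, g}  B3 = {a, b, c, e}  B4 = {a, b, c, d}
Tree: B1–B2, B2–B3, B3–B4

Every bag has size at most 4, so the width is 4 − 1 = 3 and tw(G) ≤ 3. For the lower bound: the 4 vertex sets {a,f}, {b,g}, {c}, {e} are disjoint, each induces a connected subgraph, and every pair is joined by at least one edge of G. Contracting each set to a single vertex therefore yields K_{4} as a minor, and since treewidth is minor-monotone, tw(G) ≥ tw(K_{4}) = 3. Hence tw(G) = 3 exactly.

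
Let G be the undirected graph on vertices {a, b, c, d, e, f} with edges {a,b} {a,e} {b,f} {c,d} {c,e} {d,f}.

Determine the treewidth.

A width-2 tree decomposition is:
Bags: B1 = {c, d, e}  B2 = {d, e, f}  B3 = {b, e, f}  B4 = {a, b, e}
Tree: B1–B2, B2–B3, B3–B4
Each bag holds 3 vertices, so the decomposition has width 2, which upper-bounds the treewidth. The edges e–c–d–f–b–a–e form a cycle, so G is not a tree and its treewidth is at least 2. Therefore the treewidth is 2.

2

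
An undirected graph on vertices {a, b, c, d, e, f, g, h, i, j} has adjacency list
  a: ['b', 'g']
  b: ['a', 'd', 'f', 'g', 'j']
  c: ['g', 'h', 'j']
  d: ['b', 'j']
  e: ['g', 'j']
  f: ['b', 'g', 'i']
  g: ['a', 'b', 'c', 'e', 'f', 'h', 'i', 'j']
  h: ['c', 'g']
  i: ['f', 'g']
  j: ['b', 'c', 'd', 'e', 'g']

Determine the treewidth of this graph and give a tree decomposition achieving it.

Treewidth 2.
Bags: B1 = {b, g, j}  B2 = {b, d, j}  B3 = {c, g, j}  B4 = {b, f, g}  B5 = {a, b, g}  B6 = {f, g, i}  B7 = {c, g, h}  B8 = {e, g, j}
Tree: B1–B2, B1–B3, B1–B4, B4–B5, B4–B6, B3–B7, B1–B8

Each bag holds 3 vertices, so the decomposition has width 2, which upper-bounds the treewidth. For the lower bound, the 3 vertices {b, d, j} are pairwise adjacent, and any tree decomposition puts a clique entirely inside one bag — forcing width ≥ 2. The upper and lower bounds meet at 2, so that is the treewidth.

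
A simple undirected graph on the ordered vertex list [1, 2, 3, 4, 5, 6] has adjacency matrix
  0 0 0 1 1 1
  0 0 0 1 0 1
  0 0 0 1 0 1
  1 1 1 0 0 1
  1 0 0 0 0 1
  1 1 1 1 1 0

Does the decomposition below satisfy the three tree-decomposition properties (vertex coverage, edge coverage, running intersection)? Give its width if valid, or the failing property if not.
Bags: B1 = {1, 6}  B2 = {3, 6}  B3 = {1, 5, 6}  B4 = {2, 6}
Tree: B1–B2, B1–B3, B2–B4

A tree decomposition must satisfy three properties: every vertex lies in some bag; for every edge, both endpoints lie together in some bag; and for every vertex, the bags containing it form a connected subtree. Here vertex 4 appears in no bag, so the decomposition is invalid.

No — vertex 4 appears in no bag.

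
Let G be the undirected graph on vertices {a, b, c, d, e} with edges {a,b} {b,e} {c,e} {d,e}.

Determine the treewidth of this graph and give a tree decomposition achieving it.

Treewidth 1.
Bags: B1 = {b, e}  B2 = {c, e}  B3 = {a, b}  B4 = {d, e}
Tree: B1–B2, B1–B3, B1–B4

The largest bag has 2 vertices, giving width 1; this decomposition certifies tw(G) ≤ 1. Any graph with an edge has treewidth ≥ 1, and G has the edge b–e. Combining the bounds, tw(G) = 1.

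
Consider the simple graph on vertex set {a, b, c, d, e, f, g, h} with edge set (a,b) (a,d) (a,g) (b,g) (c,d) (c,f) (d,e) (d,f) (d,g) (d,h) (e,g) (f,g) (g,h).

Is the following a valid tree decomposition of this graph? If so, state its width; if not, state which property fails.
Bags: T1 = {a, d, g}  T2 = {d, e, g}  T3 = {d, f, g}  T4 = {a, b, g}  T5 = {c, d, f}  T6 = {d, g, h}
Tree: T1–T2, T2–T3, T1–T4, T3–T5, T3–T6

Vertex coverage: the bags together contain {a, b, c, d, e, f, g, h}, the full vertex set. Edge coverage: each edge of G has both endpoints in at least one bag. Running intersection: for every vertex, the bags containing it form a connected subtree. All three properties hold, so this is a valid tree decomposition of width max|bag| − 1 = 2, and hence tw(G) ≤ 2.

Yes; width 2.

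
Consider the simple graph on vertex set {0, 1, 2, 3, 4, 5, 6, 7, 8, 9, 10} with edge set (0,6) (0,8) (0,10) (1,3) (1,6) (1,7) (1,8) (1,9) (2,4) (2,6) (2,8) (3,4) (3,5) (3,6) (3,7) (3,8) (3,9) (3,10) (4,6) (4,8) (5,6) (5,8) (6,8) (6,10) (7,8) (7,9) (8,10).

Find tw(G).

A width-3 tree decomposition is:
Bags: B1 = {3, 5, 6, 8}  B2 = {3, 4, 6, 8}  B3 = {1, 3, 6, 8}  B4 = {1, 3, 7, 8}  B5 = {3, 6, 8, 10}  B6 = {0, 6, 8, 10}  B7 = {1, 3, 7, 9}  B8 = {2, 4, 6, 8}
Tree: B1–B2, B1–B3, B3–B4, B3–B5, B5–B6, B4–B7, B2–B8
Every bag has size at most 4, so the width is 4 − 1 = 3 and tw(G) ≤ 3. On the other hand G contains the 4-clique {0, 6, 8, 10}. A clique must lie in a single bag of any decomposition, so no decomposition can have width below 3. Therefore the treewidth is 3.

3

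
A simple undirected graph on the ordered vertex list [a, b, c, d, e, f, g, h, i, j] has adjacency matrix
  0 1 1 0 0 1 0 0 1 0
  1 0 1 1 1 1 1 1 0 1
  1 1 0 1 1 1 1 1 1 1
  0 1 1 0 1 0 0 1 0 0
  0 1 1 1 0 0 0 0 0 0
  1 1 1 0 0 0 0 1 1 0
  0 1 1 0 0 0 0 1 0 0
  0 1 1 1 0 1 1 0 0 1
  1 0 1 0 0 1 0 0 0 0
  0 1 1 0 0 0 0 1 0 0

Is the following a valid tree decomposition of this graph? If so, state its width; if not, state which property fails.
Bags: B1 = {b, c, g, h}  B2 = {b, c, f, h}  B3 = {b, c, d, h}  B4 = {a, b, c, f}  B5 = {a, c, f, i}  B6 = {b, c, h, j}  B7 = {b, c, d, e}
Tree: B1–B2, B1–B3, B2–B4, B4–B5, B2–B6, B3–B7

Yes; width 3.

Checking the three conditions: (i) the bags cover all of {a, b, c, d, e, f, g, h, i, j}; (ii) for each edge, some bag contains both endpoints; (iii) the bags containing any fixed vertex form a subtree. All hold, so the decomposition is valid with width 4 − 1 = 3.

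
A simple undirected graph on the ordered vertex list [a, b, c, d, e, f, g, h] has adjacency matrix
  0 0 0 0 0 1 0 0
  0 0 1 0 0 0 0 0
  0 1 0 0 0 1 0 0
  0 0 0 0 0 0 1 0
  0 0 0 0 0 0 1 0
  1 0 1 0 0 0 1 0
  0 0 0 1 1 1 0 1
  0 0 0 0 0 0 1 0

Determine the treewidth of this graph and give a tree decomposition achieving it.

Every bag has size at most 2, so the width is 2 − 1 = 1 and tw(G) ≤ 1. Any graph with an edge has treewidth ≥ 1, and G has the edge g–f. Combining the bounds, tw(G) = 1.

Treewidth 1.
One optimal decomposition is:
Bags: B1 = {f, g}  B2 = {a, f}  B3 = {c, f}  B4 = {e, g}  B5 = {g, h}  B6 = {b, c}  B7 = {d, g}
Tree: B1–B2, B2–B3, B1–B4, B4–B5, B3–B6, B1–B7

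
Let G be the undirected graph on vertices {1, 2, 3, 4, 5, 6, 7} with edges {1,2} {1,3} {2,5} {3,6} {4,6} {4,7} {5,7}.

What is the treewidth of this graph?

A width-2 tree decomposition is:
Bags: B1 = {3, 4, 6}  B2 = {1, 3, 4}  B3 = {1, 2, 4}  B4 = {2, 4, 5}  B5 = {4, 5, 7}
Tree: B1–B2, B2–B3, B3–B4, B4–B5
Every bag has size at most 3, so the width is 3 − 1 = 2 and tw(G) ≤ 2. For the lower bound, G contains the cycle 4–6–3–1–2–5–7–4, so G is not a forest; only forests have treewidth ≤ 1, hence tw(G) ≥ 2. Hence tw(G) = 2 exactly.

2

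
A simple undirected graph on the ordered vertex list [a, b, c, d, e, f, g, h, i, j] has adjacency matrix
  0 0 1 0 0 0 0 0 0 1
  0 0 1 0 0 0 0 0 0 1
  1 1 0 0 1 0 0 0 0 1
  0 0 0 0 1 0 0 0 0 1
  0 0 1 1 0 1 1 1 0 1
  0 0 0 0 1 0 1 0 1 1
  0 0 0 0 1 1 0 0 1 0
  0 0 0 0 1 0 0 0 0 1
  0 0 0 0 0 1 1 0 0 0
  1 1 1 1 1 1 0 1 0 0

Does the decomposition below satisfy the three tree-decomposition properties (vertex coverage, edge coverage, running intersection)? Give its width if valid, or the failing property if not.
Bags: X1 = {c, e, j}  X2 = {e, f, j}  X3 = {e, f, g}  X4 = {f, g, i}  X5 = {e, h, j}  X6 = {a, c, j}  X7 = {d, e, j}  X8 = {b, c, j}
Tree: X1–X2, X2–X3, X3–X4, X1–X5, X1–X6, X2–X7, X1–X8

Vertex coverage: the bags together contain {a, b, c, d, e, f, g, h, i, j}, the full vertex set. Edge coverage: each edge of G has both endpoints in at least one bag. Running intersection: for every vertex, the bags containing it form a connected subtree. All three properties hold, so this is a valid tree decomposition of width max|bag| − 1 = 2, and hence tw(G) ≤ 2.

Yes; width 2.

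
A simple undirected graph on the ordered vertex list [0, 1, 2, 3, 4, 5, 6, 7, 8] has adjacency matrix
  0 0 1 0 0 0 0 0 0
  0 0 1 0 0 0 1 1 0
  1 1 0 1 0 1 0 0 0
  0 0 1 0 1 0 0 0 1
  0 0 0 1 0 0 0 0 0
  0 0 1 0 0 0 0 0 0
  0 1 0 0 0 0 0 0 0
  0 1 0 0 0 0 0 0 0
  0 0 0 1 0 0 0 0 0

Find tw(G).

A width-1 tree decomposition is:
Bags: B1 = {1, 2}  B2 = {0, 2}  B3 = {2, 3}  B4 = {2, 5}  B5 = {3, 8}  B6 = {1, 7}  B7 = {3, 4}  B8 = {1, 6}
Tree: B1–B2, B2–B3, B3–B4, B3–B5, B1–B6, B5–B7, B1–B8
Each bag holds 2 vertices, so the decomposition has width 1, which upper-bounds the treewidth. Any graph with an edge has treewidth ≥ 1, and G has the edge 2–1. Hence tw(G) = 1 exactly.

1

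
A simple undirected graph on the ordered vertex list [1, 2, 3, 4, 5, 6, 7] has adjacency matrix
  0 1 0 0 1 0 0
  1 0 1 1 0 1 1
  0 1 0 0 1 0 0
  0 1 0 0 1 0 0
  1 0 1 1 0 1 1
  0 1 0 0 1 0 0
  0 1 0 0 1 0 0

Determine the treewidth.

2

A width-2 tree decomposition is:
Bags: B1 = {1, 2, 5}  B2 = {2, 5, 6}  B3 = {2, 5, 7}  B4 = {2, 3, 5}  B5 = {2, 4, 5}
Tree: B1–B2, B2–B3, B3–B4, B4–B5
The largest bag has 3 vertices, giving width 2; this decomposition certifies tw(G) ≤ 2. Since 5–1–2–6–5 is a cycle in G, G is not acyclic. Forests are exactly the graphs of treewidth ≤ 1, so tw(G) ≥ 2. The upper and lower bounds meet at 2, so that is the treewidth.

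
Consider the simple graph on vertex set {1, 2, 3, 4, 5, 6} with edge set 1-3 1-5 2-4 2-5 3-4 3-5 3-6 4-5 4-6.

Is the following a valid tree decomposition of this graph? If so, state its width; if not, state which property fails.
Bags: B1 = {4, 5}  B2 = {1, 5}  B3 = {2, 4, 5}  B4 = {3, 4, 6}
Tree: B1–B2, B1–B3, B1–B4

A tree decomposition must satisfy three properties: every vertex lies in some bag; for every edge, both endpoints lie together in some bag; and for every vertex, the bags containing it form a connected subtree. Here edge (3,5) lies in no bag, so the decomposition is invalid.

No — edge (3,5) lies in no bag.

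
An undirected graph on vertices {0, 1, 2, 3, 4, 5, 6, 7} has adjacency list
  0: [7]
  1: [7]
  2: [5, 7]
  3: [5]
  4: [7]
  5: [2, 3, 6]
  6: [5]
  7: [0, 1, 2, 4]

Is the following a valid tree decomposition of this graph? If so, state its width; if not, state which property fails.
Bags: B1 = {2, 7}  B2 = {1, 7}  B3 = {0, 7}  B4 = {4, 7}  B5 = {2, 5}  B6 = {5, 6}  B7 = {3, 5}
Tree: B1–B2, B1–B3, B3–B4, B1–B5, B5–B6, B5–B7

Yes; width 1.

Vertex coverage: the bags together contain {0, 1, 2, 3, 4, 5, 6, 7}, the full vertex set. Edge coverage: each edge of G has both endpoints in at least one bag. Running intersection: for every vertex, the bags containing it form a connected subtree. All three properties hold, so this is a valid tree decomposition of width max|bag| − 1 = 1, and hence tw(G) ≤ 1.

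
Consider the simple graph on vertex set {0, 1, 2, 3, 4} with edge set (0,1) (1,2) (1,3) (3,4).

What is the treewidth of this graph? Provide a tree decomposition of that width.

Treewidth 1.
One such decomposition:
Bags: B1 = {0, 1}  B2 = {1, 3}  B3 = {1, 2}  B4 = {3, 4}
Tree: B1–B2, B2–B3, B2–B4

Each bag holds 2 vertices, so the decomposition has width 1, which upper-bounds the treewidth. Any graph with an edge has treewidth ≥ 1, and G has the edge 1–0. The upper and lower bounds meet at 1, so that is the treewidth.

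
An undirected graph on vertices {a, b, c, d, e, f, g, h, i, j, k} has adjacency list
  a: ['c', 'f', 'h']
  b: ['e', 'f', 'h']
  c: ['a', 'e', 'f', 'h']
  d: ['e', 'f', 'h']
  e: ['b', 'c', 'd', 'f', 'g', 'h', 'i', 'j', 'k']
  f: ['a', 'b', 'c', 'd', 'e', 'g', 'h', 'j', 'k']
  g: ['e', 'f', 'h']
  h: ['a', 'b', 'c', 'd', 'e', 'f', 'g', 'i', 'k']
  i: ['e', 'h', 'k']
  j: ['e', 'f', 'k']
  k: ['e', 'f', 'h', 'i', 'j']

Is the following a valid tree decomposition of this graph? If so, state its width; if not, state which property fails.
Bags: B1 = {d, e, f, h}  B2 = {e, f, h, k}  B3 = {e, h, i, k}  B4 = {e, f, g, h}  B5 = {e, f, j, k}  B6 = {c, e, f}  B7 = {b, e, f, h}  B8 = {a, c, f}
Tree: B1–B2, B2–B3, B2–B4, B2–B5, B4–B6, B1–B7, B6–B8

A tree decomposition must satisfy three properties: every vertex lies in some bag; for every edge, both endpoints lie together in some bag; and for every vertex, the bags containing it form a connected subtree. Here edge (h,c) lies in no bag, so the decomposition is invalid.

No — edge (h,c) lies in no bag.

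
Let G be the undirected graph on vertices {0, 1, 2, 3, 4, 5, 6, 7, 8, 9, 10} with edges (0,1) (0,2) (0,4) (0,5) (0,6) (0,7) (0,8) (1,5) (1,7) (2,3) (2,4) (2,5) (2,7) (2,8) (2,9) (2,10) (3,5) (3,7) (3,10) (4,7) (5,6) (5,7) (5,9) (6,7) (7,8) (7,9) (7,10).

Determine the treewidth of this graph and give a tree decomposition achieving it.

Treewidth 3.
One optimal decomposition is:
Bags: B1 = {2, 3, 5, 7}  B2 = {2, 3, 7, 10}  B3 = {0, 2, 5, 7}  B4 = {0, 1, 5, 7}  B5 = {0, 2, 4, 7}  B6 = {0, 2, 7, 8}  B7 = {2, 5, 7, 9}  B8 = {0, 5, 6, 7}
Tree: B1–B2, B1–B3, B3–B4, B3–B5, B5–B6, B3–B7, B3–B8

Every bag has size at most 4, so the width is 4 − 1 = 3 and tw(G) ≤ 3. Conversely, {0, 1, 5, 7} is a clique of size 4, and the vertices of any clique must share a bag in every tree decomposition; so some bag has ≥ 4 vertices and tw(G) ≥ 3. Therefore the treewidth is 3.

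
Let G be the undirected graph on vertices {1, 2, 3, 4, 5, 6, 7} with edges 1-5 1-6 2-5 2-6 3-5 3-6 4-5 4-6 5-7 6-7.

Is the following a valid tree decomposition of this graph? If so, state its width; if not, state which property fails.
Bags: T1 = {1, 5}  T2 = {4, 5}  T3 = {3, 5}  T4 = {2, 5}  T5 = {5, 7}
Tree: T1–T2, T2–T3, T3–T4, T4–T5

No — vertex 6 appears in no bag.

A tree decomposition must satisfy three properties: every vertex lies in some bag; for every edge, both endpoints lie together in some bag; and for every vertex, the bags containing it form a connected subtree. Here vertex 6 appears in no bag, so the decomposition is invalid.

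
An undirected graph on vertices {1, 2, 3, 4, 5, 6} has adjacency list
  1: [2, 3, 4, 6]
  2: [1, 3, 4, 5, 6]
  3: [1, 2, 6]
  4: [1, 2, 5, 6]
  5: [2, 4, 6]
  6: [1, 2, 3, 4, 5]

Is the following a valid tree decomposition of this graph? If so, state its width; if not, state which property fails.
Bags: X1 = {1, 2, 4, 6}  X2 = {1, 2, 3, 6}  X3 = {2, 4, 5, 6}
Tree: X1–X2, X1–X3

Yes; width 3.

Every vertex of G appears in some bag (union = {1, 2, 3, 4, 5, 6}); every edge is covered by a bag; and for each vertex v the set of bags containing v is connected in the bag tree. The decomposition is therefore valid. The largest bag has 4 vertices, so the width is 3.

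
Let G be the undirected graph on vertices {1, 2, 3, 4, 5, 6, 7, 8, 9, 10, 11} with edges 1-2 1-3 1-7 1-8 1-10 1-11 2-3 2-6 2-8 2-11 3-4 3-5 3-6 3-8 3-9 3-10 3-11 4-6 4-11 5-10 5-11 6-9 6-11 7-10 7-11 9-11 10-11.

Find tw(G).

3

A width-3 tree decomposition is:
Bags: B1 = {1, 3, 10, 11}  B2 = {1, 2, 3, 11}  B3 = {2, 3, 6, 11}  B4 = {3, 5, 10, 11}  B5 = {1, 7, 10, 11}  B6 = {3, 6, 9, 11}  B7 = {1, 2, 3, 8}  B8 = {3, 4, 6, 11}
Tree: B1–B2, B2–B3, B1–B4, B1–B5, B3–B6, B2–B7, B6–B8
The largest bag has 4 vertices, giving width 3; this decomposition certifies tw(G) ≤ 3. On the other hand G contains the 4-clique {1, 2, 3, 8}. A clique must lie in a single bag of any decomposition, so no decomposition can have width below 3. The upper and lower bounds meet at 3, so that is the treewidth.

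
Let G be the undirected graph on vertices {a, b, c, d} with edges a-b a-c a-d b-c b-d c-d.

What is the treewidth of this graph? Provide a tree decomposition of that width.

A single bag containing all 4 vertices is trivially a valid decomposition of width 3. On the other hand G contains the 4-clique {a, b, c, d}. A clique must lie in a single bag of any decomposition, so no decomposition can have width below 3. Combining the bounds, tw(G) = 3.

Treewidth 3.
One optimal decomposition is:
Bags: B1 = {a, b, c, d}
Tree: (single bag)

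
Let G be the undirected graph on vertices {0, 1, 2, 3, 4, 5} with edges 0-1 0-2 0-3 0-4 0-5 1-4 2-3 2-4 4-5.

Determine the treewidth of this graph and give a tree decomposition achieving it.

Every bag has size at most 3, so the width is 3 − 1 = 2 and tw(G) ≤ 2. On the other hand G contains the 3-clique {0, 2, 3}. A clique must lie in a single bag of any decomposition, so no decomposition can have width below 2. The upper and lower bounds meet at 2, so that is the treewidth.

Treewidth 2.
One optimal decomposition is:
Bags: B1 = {0, 1, 4}  B2 = {0, 2, 4}  B3 = {0, 4, 5}  B4 = {0, 2, 3}
Tree: B1–B2, B2–B3, B2–B4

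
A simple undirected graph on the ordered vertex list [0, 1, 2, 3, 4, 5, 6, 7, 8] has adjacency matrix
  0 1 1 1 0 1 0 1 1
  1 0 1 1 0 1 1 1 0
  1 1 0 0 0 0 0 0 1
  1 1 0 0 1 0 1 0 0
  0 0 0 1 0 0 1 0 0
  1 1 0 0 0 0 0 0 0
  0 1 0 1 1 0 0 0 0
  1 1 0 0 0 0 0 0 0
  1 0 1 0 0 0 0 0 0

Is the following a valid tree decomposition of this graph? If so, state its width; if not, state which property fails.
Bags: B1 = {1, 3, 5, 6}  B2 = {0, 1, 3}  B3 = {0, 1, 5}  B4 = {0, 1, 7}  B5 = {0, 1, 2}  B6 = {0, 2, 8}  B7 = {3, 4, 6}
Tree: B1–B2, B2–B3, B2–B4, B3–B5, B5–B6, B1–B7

No — bags containing vertex 5 are not connected in the tree.

A tree decomposition must satisfy three properties: every vertex lies in some bag; for every edge, both endpoints lie together in some bag; and for every vertex, the bags containing it form a connected subtree. Here bags containing vertex 5 are not connected in the tree, so the decomposition is invalid.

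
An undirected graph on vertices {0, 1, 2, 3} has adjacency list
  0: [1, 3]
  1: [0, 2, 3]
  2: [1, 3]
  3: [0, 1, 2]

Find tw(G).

A width-2 tree decomposition is:
Bags: B1 = {1, 2, 3}  B2 = {0, 1, 3}
Tree: B1–B2
Every bag has size at most 3, so the width is 3 − 1 = 2 and tw(G) ≤ 2. For the lower bound, the 3 vertices {0, 1, 3} are pairwise adjacent, and any tree decomposition puts a clique entirely inside one bag — forcing width ≥ 2. The upper and lower bounds meet at 2, so that is the treewidth.

2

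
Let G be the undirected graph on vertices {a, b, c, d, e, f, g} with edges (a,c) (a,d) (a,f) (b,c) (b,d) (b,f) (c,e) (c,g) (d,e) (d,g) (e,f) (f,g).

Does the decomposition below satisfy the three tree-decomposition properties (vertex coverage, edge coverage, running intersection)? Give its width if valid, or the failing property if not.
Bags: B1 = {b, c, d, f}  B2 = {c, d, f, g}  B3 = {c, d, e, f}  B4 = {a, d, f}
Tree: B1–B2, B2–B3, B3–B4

No — edge (c,a) lies in no bag.

A tree decomposition must satisfy three properties: every vertex lies in some bag; for every edge, both endpoints lie together in some bag; and for every vertex, the bags containing it form a connected subtree. Here edge (c,a) lies in no bag, so the decomposition is invalid.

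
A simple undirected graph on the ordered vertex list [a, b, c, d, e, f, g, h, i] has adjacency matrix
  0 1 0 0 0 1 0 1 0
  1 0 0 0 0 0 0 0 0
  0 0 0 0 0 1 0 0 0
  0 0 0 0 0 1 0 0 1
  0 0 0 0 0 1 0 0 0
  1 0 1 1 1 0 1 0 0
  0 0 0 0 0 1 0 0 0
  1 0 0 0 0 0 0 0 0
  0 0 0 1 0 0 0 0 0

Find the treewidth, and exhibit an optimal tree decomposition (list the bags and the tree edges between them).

Each bag holds 2 vertices, so the decomposition has width 1, which upper-bounds the treewidth. Any graph with an edge has treewidth ≥ 1, and G has the edge f–e. Hence tw(G) = 1 exactly.

Treewidth 1.
Bags: B1 = {e, f}  B2 = {a, f}  B3 = {c, f}  B4 = {d, f}  B5 = {f, g}  B6 = {a, b}  B7 = {a, h}  B8 = {d, i}
Tree: B1–B2, B1–B3, B2–B4, B3–B5, B2–B6, B6–B7, B4–B8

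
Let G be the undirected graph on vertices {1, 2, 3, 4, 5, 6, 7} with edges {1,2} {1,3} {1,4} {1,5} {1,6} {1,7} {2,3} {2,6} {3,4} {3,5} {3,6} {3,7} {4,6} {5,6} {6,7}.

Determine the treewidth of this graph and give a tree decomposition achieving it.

Treewidth 3.
Bags: B1 = {1, 2, 3, 6}  B2 = {1, 3, 5, 6}  B3 = {1, 3, 6, 7}  B4 = {1, 3, 4, 6}
Tree: B1–B2, B2–B3, B3–B4

Every bag has size at most 4, so the width is 4 − 1 = 3 and tw(G) ≤ 3. Conversely, {1, 2, 3, 6} is a clique of size 4, and the vertices of any clique must share a bag in every tree decomposition; so some bag has ≥ 4 vertices and tw(G) ≥ 3. The upper and lower bounds meet at 3, so that is the treewidth.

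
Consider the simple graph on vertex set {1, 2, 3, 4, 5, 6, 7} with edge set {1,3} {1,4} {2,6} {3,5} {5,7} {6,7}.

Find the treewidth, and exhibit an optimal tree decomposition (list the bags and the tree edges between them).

The largest bag has 2 vertices, giving width 1; this decomposition certifies tw(G) ≤ 1. Any graph with an edge has treewidth ≥ 1, and G has the edge 4–1. The upper and lower bounds meet at 1, so that is the treewidth.

Treewidth 1.
Bags: B1 = {1, 4}  B2 = {1, 3}  B3 = {3, 5}  B4 = {5, 7}  B5 = {6, 7}  B6 = {2, 6}
Tree: B1–B2, B2–B3, B3–B4, B4–B5, B5–B6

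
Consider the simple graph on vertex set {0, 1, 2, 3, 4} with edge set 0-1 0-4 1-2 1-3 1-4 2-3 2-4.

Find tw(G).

A width-2 tree decomposition is:
Bags: B1 = {0, 1, 4}  B2 = {1, 2, 4}  B3 = {1, 2, 3}
Tree: B1–B2, B2–B3
Every bag has size at most 3, so the width is 3 − 1 = 2 and tw(G) ≤ 2. Conversely, {0, 1, 4} is a clique of size 3, and the vertices of any clique must share a bag in every tree decomposition; so some bag has ≥ 3 vertices and tw(G) ≥ 2. Combining the bounds, tw(G) = 2.

2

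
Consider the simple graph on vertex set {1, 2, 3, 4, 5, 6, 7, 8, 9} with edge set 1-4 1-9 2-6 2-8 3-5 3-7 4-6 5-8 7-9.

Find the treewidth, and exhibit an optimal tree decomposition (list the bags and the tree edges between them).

Every bag has size at most 3, so the width is 3 − 1 = 2 and tw(G) ≤ 2. For the lower bound, G contains the cycle 7–9–1–4–6–2–8–5–3–7, so G is not a forest; only forests have treewidth ≤ 1, hence tw(G) ≥ 2. The upper and lower bounds meet at 2, so that is the treewidth.

Treewidth 2.
One such decomposition:
Bags: B1 = {1, 7, 9}  B2 = {1, 4, 7}  B3 = {4, 6, 7}  B4 = {2, 6, 7}  B5 = {2, 7, 8}  B6 = {5, 7, 8}  B7 = {3, 5, 7}
Tree: B1–B2, B2–B3, B3–B4, B4–B5, B5–B6, B6–B7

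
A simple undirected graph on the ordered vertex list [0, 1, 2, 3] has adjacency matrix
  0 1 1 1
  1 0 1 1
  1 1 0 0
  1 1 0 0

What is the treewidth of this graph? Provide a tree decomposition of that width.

Treewidth 2.
Bags: B1 = {0, 1, 2}  B2 = {0, 1, 3}
Tree: B1–B2

The largest bag has 3 vertices, giving width 2; this decomposition certifies tw(G) ≤ 2. For the lower bound, the 3 vertices {0, 1, 2} are pairwise adjacent, and any tree decomposition puts a clique entirely inside one bag — forcing width ≥ 2. Hence tw(G) = 2 exactly.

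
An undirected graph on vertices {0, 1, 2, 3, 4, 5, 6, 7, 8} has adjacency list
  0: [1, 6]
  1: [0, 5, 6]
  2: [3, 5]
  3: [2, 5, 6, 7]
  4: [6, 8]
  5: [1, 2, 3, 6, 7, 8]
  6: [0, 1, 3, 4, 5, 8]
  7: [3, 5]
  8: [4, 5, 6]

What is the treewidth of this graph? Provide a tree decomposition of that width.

Every bag has size at most 3, so the width is 3 − 1 = 2 and tw(G) ≤ 2. Conversely, {0, 1, 6} is a clique of size 3, and the vertices of any clique must share a bag in every tree decomposition; so some bag has ≥ 3 vertices and tw(G) ≥ 2. Therefore the treewidth is 2.

Treewidth 2.
Bags: B1 = {3, 5, 6}  B2 = {1, 5, 6}  B3 = {0, 1, 6}  B4 = {2, 3, 5}  B5 = {3, 5, 7}  B6 = {5, 6, 8}  B7 = {4, 6, 8}
Tree: B1–B2, B2–B3, B1–B4, B4–B5, B2–B6, B6–B7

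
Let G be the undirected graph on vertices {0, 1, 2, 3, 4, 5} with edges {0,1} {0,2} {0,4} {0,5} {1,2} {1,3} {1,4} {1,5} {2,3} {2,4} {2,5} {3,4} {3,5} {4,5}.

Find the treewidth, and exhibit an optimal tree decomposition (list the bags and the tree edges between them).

Treewidth 4.
Bags: B1 = {1, 2, 3, 4, 5}  B2 = {0, 1, 2, 4, 5}
Tree: B1–B2

The largest bag has 5 vertices, giving width 4; this decomposition certifies tw(G) ≤ 4. For the lower bound, the 5 vertices {0, 1, 2, 4, 5} are pairwise adjacent, and any tree decomposition puts a clique entirely inside one bag — forcing width ≥ 4. Hence tw(G) = 4 exactly.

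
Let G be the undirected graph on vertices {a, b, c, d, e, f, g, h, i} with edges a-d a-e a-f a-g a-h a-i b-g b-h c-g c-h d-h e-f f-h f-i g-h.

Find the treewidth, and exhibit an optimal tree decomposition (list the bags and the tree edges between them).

The largest bag has 3 vertices, giving width 2; this decomposition certifies tw(G) ≤ 2. Conversely, {a, e, f} is a clique of size 3, and the vertices of any clique must share a bag in every tree decomposition; so some bag has ≥ 3 vertices and tw(G) ≥ 2. Hence tw(G) = 2 exactly.

Treewidth 2.
Bags: B1 = {a, f, h}  B2 = {a, e, f}  B3 = {a, f, i}  B4 = {a, g, h}  B5 = {b, g, h}  B6 = {a, d, h}  B7 = {c, g, h}
Tree: B1–B2, B2–B3, B1–B4, B4–B5, B1–B6, B4–B7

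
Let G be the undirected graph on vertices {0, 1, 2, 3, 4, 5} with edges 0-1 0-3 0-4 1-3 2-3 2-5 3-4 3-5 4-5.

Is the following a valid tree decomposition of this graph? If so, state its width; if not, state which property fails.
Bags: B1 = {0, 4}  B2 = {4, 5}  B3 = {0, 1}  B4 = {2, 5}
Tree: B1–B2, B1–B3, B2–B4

A tree decomposition must satisfy three properties: every vertex lies in some bag; for every edge, both endpoints lie together in some bag; and for every vertex, the bags containing it form a connected subtree. Here vertex 3 appears in no bag, so the decomposition is invalid.

No — vertex 3 appears in no bag.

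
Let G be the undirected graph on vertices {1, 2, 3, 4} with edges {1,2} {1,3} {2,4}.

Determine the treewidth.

A width-1 tree decomposition is:
Bags: B1 = {2, 4}  B2 = {1, 2}  B3 = {1, 3}
Tree: B1–B2, B2–B3
Each bag holds 2 vertices, so the decomposition has width 1, which upper-bounds the treewidth. Since G has at least one edge (e.g. 4–2), it is not an edgeless graph, so tw(G) ≥ 1. Therefore the treewidth is 1.

1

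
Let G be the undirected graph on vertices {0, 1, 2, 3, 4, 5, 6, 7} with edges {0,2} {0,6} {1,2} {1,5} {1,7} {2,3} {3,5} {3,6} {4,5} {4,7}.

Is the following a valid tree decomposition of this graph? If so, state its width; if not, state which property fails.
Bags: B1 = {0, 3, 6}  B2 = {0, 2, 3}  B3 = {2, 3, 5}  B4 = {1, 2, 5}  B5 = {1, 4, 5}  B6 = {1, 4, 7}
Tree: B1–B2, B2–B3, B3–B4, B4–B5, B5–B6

Yes; width 2.

Every vertex of G appears in some bag (union = {0, 1, 2, 3, 4, 5, 6, 7}); every edge is covered by a bag; and for each vertex v the set of bags containing v is connected in the bag tree. The decomposition is therefore valid. The largest bag has 3 vertices, so the width is 2.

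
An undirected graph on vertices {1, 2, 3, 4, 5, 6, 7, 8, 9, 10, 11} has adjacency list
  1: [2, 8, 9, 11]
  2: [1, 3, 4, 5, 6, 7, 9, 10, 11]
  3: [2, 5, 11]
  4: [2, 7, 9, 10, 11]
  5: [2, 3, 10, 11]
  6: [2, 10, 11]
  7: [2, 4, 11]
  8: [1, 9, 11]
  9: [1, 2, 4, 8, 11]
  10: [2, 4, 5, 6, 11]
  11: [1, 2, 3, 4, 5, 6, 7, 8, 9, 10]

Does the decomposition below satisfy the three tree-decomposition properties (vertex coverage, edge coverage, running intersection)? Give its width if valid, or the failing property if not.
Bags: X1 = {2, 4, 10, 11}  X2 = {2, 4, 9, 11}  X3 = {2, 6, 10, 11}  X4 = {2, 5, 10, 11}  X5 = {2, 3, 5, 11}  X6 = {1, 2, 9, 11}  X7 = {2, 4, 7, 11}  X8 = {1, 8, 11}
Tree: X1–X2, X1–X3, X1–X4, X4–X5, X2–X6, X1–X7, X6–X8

A tree decomposition must satisfy three properties: every vertex lies in some bag; for every edge, both endpoints lie together in some bag; and for every vertex, the bags containing it form a connected subtree. Here edge (9,8) lies in no bag, so the decomposition is invalid.

No — edge (9,8) lies in no bag.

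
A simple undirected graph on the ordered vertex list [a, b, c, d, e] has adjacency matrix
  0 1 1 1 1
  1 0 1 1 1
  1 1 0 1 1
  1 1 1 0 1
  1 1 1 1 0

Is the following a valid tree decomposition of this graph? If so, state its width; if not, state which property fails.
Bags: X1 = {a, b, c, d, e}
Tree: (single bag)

Yes; width 4.

Vertex coverage: the bags together contain {a, b, c, d, e}, the full vertex set. Edge coverage: each edge of G has both endpoints in at least one bag. Running intersection: for every vertex, the bags containing it form a connected subtree. All three properties hold, so this is a valid tree decomposition of width max|bag| − 1 = 4, and hence tw(G) ≤ 4.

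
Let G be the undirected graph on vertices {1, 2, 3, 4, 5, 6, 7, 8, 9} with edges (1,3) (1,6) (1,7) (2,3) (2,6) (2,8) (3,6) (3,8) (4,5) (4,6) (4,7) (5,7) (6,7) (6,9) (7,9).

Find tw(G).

2

A width-2 tree decomposition is:
Bags: B1 = {1, 3, 6}  B2 = {2, 3, 6}  B3 = {1, 6, 7}  B4 = {4, 6, 7}  B5 = {4, 5, 7}  B6 = {2, 3, 8}  B7 = {6, 7, 9}
Tree: B1–B2, B1–B3, B3–B4, B4–B5, B2–B6, B4–B7
Every bag has size at most 3, so the width is 3 − 1 = 2 and tw(G) ≤ 2. On the other hand G contains the 3-clique {2, 3, 8}. A clique must lie in a single bag of any decomposition, so no decomposition can have width below 2. The upper and lower bounds meet at 2, so that is the treewidth.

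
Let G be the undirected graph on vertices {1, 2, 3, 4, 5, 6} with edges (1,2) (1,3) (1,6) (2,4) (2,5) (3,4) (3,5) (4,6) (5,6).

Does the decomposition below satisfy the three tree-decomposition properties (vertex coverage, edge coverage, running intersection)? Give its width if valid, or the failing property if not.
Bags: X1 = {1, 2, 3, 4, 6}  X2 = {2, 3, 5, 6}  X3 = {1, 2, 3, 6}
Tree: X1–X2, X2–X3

A tree decomposition must satisfy three properties: every vertex lies in some bag; for every edge, both endpoints lie together in some bag; and for every vertex, the bags containing it form a connected subtree. Here bags containing vertex 1 are not connected in the tree, so the decomposition is invalid.

No — bags containing vertex 1 are not connected in the tree.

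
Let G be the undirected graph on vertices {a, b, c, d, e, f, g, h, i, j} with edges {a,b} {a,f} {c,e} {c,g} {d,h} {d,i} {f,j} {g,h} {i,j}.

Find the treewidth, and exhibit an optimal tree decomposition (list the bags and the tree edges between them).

Each bag holds 2 vertices, so the decomposition has width 1, which upper-bounds the treewidth. G has an edge, so its treewidth is at least 1. The upper and lower bounds meet at 1, so that is the treewidth.

Treewidth 1.
Bags: B1 = {c, e}  B2 = {c, g}  B3 = {g, h}  B4 = {d, h}  B5 = {d, i}  B6 = {i, j}  B7 = {f, j}  B8 = {a, f}  B9 = {a, b}
Tree: B1–B2, B2–B3, B3–B4, B4–B5, B5–B6, B6–B7, B7–B8, B8–B9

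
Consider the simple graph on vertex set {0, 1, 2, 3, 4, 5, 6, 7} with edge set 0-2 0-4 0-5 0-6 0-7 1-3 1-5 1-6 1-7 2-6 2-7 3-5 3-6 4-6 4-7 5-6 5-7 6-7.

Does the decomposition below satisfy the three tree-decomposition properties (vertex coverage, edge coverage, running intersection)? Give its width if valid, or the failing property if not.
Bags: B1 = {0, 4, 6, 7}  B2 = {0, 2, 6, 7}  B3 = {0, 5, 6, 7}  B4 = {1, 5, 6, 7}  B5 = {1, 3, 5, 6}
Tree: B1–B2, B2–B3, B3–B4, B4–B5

Yes; width 3.

Every vertex of G appears in some bag (union = {0, 1, 2, 3, 4, 5, 6, 7}); every edge is covered by a bag; and for each vertex v the set of bags containing v is connected in the bag tree. The decomposition is therefore valid. The largest bag has 4 vertices, so the width is 3.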